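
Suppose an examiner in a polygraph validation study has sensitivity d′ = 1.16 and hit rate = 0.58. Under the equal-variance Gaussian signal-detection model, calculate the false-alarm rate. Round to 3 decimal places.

false-alarm rate = 0.169

z(hit rate) = z(0.58) = 0.2019
z(FA) = z(H) − d' = 0.2019 − 1.16 = -0.9581
false-alarm rate = Φ(-0.9581) = 0.1690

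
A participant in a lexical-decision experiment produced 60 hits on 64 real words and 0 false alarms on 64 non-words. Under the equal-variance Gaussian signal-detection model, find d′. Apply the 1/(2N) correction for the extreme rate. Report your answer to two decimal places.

d′ = 3.95

The false-alarm rate is 0/64 = 0, so apply the 1/(2N) correction: FA → 1/(2·64) = 0.00781.
z(H) = z(0.93750) = 1.534
z(FA) = z(0.00781) = -2.418
d' = 1.534 − (-2.418) = 3.952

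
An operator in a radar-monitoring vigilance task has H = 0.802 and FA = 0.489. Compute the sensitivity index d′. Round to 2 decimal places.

Φ⁻¹(0.802) = 0.8488, Φ⁻¹(0.489) = -0.0276
d' = z(H) − z(FA) = 0.8488 − (-0.0276) = 0.8764

d′ = 0.88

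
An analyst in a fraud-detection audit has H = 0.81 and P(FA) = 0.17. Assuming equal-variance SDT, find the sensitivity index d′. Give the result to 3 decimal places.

d′ = 1.832

z(H) = z(0.81) = 0.8779
z(FA) = z(0.17) = -0.9542
d' = z(H) − z(FA) = 0.8779 − (-0.9542) = 1.8321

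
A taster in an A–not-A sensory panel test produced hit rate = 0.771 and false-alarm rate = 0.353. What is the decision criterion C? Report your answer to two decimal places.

C = -0.18

z(H) = 0.742
z(FA) = -0.377
c = −½·[z(H) + z(FA)] = −0.5 × (0.742 + (-0.377)) = -0.1825
c < 0: the taster has a liberal response bias.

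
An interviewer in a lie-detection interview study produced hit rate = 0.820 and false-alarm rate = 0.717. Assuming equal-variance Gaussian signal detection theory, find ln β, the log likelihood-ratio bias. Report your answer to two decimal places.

ln β = -0.25

z(H) = z(0.820) = 0.915
z(FA) = z(0.717) = 0.574
ln β = −½·[z(H)² − z(FA)²] = −0.5 × (0.837 − 0.329) = -0.254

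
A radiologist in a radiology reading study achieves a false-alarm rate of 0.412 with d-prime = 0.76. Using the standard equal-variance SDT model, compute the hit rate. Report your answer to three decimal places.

hit rate = 0.705

z(false-alarm rate) = z(0.412) = -0.2224
z(H) = z(FA) + d' = -0.2224 + 0.76 = 0.5376
hit rate = Φ(0.5376) = 0.7046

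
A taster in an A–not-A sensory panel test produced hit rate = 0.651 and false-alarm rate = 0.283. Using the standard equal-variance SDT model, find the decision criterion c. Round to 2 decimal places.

Φ⁻¹(H) = Φ⁻¹(0.651) = 0.3880
Φ⁻¹(FA) = Φ⁻¹(0.283) = -0.5740
c = −½·[z(H) + z(FA)] = −0.5 × (0.3880 + (-0.5740)) = 0.0930

c = 0.09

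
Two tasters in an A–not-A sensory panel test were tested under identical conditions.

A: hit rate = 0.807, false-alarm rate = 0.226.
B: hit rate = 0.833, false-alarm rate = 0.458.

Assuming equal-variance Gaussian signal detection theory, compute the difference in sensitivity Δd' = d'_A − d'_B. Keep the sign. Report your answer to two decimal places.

A: z(0.807) = 0.867, z(0.226) = -0.752, d' = 1.619
B: z(0.833) = 0.966, z(0.458) = -0.105, d' = 1.071
Δd' = d'_A − d'_B = 1.619 − 1.071 = 0.548
A has the higher sensitivity.

Δd' = 0.55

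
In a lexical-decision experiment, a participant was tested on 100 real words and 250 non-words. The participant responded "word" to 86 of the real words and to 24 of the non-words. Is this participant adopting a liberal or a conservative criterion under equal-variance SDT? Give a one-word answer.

z(H) = 1.080, z(FA) = -1.305
c = −½·(z(H) + z(FA)) = 0.1125
c > 0 → conservative criterion (biased toward responding “no”).

conservative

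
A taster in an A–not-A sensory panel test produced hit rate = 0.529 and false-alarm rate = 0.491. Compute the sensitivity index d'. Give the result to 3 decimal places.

Φ⁻¹(H) = 0.0728
Φ⁻¹(FA) = -0.0226
d' = z(H) − z(FA) = 0.0728 − (-0.0226) = 0.0954

d' = 0.095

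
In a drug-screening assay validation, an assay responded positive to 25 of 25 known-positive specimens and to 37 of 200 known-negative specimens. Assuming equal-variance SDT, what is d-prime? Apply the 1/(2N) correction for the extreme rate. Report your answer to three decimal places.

The hit rate is 25/25 = 1, so apply the 1/(2N) correction: H → 1 − 1/(2·25) = 0.98000.
z(H) = z(0.98000) = 2.0537
z(FA) = z(0.18500) = -0.8965
d' = 2.0537 − (-0.8965) = 2.9502

d-prime = 2.950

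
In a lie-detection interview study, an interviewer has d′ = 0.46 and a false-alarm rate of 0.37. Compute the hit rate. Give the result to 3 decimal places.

hit rate = 0.551

z(false-alarm rate) = z(0.37) = -0.3319
z(H) = z(FA) + d' = -0.3319 + 0.46 = 0.1281
hit rate = Φ(0.1281) = 0.5510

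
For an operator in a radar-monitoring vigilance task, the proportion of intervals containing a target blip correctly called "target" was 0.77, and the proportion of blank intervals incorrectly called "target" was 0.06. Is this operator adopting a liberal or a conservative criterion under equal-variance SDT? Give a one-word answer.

conservative

z(H) = 0.739, z(FA) = -1.555
c = −½·(z(H) + z(FA)) = 0.408
c > 0 → conservative criterion (biased toward responding “no”).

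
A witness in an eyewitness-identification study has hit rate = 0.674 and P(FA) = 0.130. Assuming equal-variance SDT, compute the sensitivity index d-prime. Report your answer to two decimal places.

z(H) = 0.4510
z(FA) = -1.1264
d' = z(H) − z(FA) = 0.4510 − (-1.1264) = 1.5774

d-prime = 1.58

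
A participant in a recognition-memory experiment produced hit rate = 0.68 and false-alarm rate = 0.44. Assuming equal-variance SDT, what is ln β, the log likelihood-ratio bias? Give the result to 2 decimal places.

ln β = -0.10

Φ⁻¹(0.68) = 0.468, Φ⁻¹(0.44) = -0.151
ln β = −½·[z(H)² − z(FA)²] = −0.5 × (0.219 − 0.023) = -0.098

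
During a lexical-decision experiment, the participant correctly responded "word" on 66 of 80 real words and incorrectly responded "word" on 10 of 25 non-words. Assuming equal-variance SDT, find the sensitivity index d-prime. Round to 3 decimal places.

d-prime = 1.188

H = 66/80 = 0.8250
FA = 10/25 = 0.4000
z(0.8250) = 0.9346, z(0.4000) = -0.2533
d' = z(H) − z(FA) = 0.9346 − (-0.2533) = 1.1879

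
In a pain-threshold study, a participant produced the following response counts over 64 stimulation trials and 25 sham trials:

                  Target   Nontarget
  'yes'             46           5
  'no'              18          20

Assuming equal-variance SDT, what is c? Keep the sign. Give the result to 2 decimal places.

c = 0.13

H = 46/64 = 0.7188
FA = 5/25 = 0.2000
z(H) = z(0.7188) = 0.5793
z(FA) = z(0.2000) = -0.8416
c = −½·[z(H) + z(FA)] = −0.5 × (0.5793 + (-0.8416)) = 0.13115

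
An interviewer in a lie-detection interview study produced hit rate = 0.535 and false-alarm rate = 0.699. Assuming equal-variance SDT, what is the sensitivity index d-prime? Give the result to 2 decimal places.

z(H) = 0.088
z(FA) = 0.522
d' = z(H) − z(FA) = 0.088 − 0.522 = -0.434

d-prime = -0.43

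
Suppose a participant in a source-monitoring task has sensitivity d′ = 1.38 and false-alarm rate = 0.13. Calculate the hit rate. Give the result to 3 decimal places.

z(false-alarm rate) = z(0.13) = -1.1264
z(H) = z(FA) + d' = -1.1264 + 1.38 = 0.2536
hit rate = Φ(0.2536) = 0.6001

hit rate = 0.600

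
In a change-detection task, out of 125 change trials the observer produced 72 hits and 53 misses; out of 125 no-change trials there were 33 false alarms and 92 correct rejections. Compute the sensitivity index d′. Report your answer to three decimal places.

d′ = 0.823

H = 72/125 = 0.5760
FA = 33/125 = 0.2640
z(H) = z(0.5760) = 0.1917
z(FA) = z(0.2640) = -0.6311
d' = z(H) − z(FA) = 0.1917 − (-0.6311) = 0.8228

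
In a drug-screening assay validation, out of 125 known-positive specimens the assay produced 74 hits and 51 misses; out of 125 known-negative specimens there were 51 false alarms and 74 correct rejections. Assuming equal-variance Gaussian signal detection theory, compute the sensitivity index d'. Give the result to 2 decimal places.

H = 74/125 = 0.5920
FA = 51/125 = 0.4080
z(H) = z(0.5920) = 0.233
z(FA) = z(0.4080) = -0.233
d' = z(H) − z(FA) = 0.233 − (-0.233) = 0.466

d' = 0.47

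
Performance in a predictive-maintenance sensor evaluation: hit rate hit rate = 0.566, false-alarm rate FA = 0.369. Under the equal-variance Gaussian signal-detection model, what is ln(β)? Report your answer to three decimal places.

Φ⁻¹(H) = 0.1662
Φ⁻¹(FA) = -0.3345
ln β = −½·[z(H)² − z(FA)²] = −0.5 × (0.0276 − 0.1119) = 0.04215

ln β = 0.042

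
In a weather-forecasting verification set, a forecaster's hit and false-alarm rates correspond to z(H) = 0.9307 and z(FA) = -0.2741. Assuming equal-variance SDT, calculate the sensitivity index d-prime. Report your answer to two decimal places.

d-prime = 1.20

d' = z(H) − z(FA) = 0.9307 − (-0.2741) = 1.2048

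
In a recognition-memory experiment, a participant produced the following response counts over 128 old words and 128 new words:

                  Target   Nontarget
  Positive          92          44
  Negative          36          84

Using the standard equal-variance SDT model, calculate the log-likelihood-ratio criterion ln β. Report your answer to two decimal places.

ln β = -0.09

H = 92/128 = 0.7188
FA = 44/128 = 0.3438
z(H) = z(0.7188) = 0.579
z(FA) = z(0.3438) = -0.402
ln β = −½·[z(H)² − z(FA)²] = −0.5 × (0.335 − 0.162) = -0.0865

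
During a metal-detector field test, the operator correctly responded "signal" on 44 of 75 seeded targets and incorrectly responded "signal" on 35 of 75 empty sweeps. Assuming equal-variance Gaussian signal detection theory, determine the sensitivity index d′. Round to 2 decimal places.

d′ = 0.30

H = 44/75 = 0.5867
FA = 35/75 = 0.4667
Φ⁻¹(H) = Φ⁻¹(0.5867) = 0.219
Φ⁻¹(FA) = Φ⁻¹(0.4667) = -0.084
d' = z(H) − z(FA) = 0.219 − (-0.084) = 0.303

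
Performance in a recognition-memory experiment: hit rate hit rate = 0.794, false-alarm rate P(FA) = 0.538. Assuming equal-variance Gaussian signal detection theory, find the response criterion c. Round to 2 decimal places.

Φ⁻¹(0.794) = 0.8204, Φ⁻¹(0.538) = 0.0954
c = −½·[z(H) + z(FA)] = −0.5 × (0.8204 + 0.0954) = -0.4579

c = -0.46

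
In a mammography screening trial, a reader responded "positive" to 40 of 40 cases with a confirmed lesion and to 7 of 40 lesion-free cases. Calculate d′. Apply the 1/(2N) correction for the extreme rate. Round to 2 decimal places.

d′ = 3.18

The hit rate is 40/40 = 1, so apply the 1/(2N) correction: H → 1 − 1/(2·40) = 0.98750.
z(H) = z(0.98750) = 2.241
z(FA) = z(0.17500) = -0.935
d' = 2.241 − (-0.935) = 3.176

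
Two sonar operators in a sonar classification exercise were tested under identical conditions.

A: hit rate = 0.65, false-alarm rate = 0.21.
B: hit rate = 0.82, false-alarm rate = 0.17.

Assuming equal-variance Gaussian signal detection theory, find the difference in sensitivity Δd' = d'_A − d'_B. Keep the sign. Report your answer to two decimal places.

A: z(0.65) = 0.385, z(0.21) = -0.806, d' = 1.191
B: z(0.82) = 0.915, z(0.17) = -0.954, d' = 1.869
Δd' = d'_A − d'_B = 1.191 − 1.869 = -0.678
B has the higher sensitivity.

Δd' = -0.68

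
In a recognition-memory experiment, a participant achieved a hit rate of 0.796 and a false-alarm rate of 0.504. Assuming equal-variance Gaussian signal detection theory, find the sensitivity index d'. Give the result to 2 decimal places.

d' = 0.82

z(0.796) = 0.827, z(0.504) = 0.010
d' = z(H) − z(FA) = 0.827 − 0.010 = 0.817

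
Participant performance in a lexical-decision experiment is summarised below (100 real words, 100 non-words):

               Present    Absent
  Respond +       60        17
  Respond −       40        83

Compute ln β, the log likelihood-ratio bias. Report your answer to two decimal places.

ln β = 0.42

H = 60/100 = 0.6000
FA = 17/100 = 0.1700
z(H) = z(0.6000) = 0.253
z(FA) = z(0.1700) = -0.954
ln β = −½·[z(H)² − z(FA)²] = −0.5 × (0.064 − 0.910) = 0.423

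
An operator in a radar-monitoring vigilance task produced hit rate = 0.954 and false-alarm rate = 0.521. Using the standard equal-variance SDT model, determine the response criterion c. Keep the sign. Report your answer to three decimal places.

z(H) = 1.6849
z(FA) = 0.0527
c = −½·[z(H) + z(FA)] = −0.5 × (1.6849 + 0.0527) = -0.8688
c < 0: the operator has a liberal response bias.

c = -0.869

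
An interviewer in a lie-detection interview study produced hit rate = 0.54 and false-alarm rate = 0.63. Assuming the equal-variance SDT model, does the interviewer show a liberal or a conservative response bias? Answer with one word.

liberal

z(H) = 0.100, z(FA) = 0.332
c = −½·(z(H) + z(FA)) = -0.216
c < 0 → liberal criterion (biased toward responding “yes”).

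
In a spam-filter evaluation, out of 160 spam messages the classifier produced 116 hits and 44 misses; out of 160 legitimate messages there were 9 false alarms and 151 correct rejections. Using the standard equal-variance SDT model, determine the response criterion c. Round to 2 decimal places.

c = 0.49

H = 116/160 = 0.7250
FA = 9/160 = 0.0563
z(0.7250) = 0.598, z(0.0563) = -1.587
c = −½·[z(H) + z(FA)] = −0.5 × (0.598 + (-1.587)) = 0.4945
c > 0: the classifier has a conservative response bias.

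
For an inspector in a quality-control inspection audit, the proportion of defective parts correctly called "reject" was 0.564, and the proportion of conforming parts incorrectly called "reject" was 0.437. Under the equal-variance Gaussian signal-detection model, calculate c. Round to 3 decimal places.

c = -0.001

z(0.564) = 0.1611, z(0.437) = -0.1586
c = −½·[z(H) + z(FA)] = −0.5 × (0.1611 + (-0.1586)) = -0.00125
c < 0: the inspector has a liberal response bias.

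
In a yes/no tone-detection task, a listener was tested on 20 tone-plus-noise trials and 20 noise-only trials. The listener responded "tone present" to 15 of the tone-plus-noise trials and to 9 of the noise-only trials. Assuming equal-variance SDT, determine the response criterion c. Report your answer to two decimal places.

c = -0.27

H = 15/20 = 0.7500
FA = 9/20 = 0.4500
z(H) = z(0.7500) = 0.674
z(FA) = z(0.4500) = -0.126
c = −½·[z(H) + z(FA)] = −0.5 × (0.674 + (-0.126)) = -0.274
c < 0: the listener has a liberal response bias.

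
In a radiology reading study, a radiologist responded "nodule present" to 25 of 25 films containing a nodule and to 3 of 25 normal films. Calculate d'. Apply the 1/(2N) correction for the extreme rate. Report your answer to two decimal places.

d' = 3.23

The hit rate is 25/25 = 1, so apply the 1/(2N) correction: H → 1 − 1/(2·25) = 0.98000.
z(H) = z(0.98000) = 2.054
z(FA) = z(0.12000) = -1.175
d' = 2.054 − (-1.175) = 3.229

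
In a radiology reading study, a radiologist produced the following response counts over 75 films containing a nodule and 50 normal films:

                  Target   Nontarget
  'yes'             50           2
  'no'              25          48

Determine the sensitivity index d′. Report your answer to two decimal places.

H = 50/75 = 0.6667
FA = 2/50 = 0.0400
z(H) = 0.4308
z(FA) = -1.7507
d' = z(H) − z(FA) = 0.4308 − (-1.7507) = 2.1815

d′ = 2.18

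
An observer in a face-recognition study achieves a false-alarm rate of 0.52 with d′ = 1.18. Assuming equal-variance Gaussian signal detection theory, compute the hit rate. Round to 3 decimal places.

hit rate = 0.891

z(false-alarm rate) = z(0.52) = 0.0502
z(H) = z(FA) + d' = 0.0502 + 1.18 = 1.2302
hit rate = Φ(1.2302) = 0.8907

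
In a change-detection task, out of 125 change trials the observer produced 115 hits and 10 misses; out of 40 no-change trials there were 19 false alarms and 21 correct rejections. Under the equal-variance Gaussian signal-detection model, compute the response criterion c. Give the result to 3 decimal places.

c = -0.671

H = 115/125 = 0.9200
FA = 19/40 = 0.4750
z(H) = 1.4051
z(FA) = -0.0627
c = −½·[z(H) + z(FA)] = −0.5 × (1.4051 + (-0.0627)) = -0.6712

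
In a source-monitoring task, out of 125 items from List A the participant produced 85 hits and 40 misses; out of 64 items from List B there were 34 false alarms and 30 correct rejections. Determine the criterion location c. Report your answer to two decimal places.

H = 85/125 = 0.6800
FA = 34/64 = 0.5312
Φ⁻¹(0.6800) = 0.4677, Φ⁻¹(0.5312) = 0.0783
c = −½·[z(H) + z(FA)] = −0.5 × (0.4677 + 0.0783) = -0.2730
c < 0: the participant has a liberal response bias.

c = -0.27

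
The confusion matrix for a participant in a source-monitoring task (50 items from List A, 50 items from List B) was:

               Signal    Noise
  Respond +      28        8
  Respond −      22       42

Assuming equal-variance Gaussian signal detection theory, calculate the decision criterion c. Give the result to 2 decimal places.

H = 28/50 = 0.5600
FA = 8/50 = 0.1600
z(H) = z(0.5600) = 0.1510
z(FA) = z(0.1600) = -0.9945
c = −½·[z(H) + z(FA)] = −0.5 × (0.1510 + (-0.9945)) = 0.42175
c > 0: the participant has a conservative response bias.

c = 0.42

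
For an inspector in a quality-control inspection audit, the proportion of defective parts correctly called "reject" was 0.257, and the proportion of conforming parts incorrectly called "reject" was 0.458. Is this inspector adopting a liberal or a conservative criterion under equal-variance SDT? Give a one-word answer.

conservative

z(H) = -0.653, z(FA) = -0.105
c = −½·(z(H) + z(FA)) = 0.379
c > 0 → conservative criterion (biased toward responding “no”).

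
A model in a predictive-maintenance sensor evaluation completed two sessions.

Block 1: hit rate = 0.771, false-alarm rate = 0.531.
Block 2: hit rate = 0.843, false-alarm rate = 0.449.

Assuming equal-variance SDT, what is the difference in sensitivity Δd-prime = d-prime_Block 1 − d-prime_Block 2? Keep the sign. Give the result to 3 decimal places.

Block 1: z(0.771) = 0.7421, z(0.531) = 0.0778, d' = 0.6643
Block 2: z(0.843) = 1.0069, z(0.449) = -0.1282, d' = 1.1351
Δd' = d'_Block 1 − d'_Block 2 = 0.6643 − 1.1351 = -0.4708
Block 2 has the higher sensitivity.

Δd-prime = -0.471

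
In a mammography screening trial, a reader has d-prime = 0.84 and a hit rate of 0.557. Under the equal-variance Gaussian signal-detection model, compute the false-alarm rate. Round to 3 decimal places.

z(hit rate) = z(0.557) = 0.1434
z(FA) = z(H) − d' = 0.1434 − 0.84 = -0.6966
false-alarm rate = Φ(-0.6966) = 0.2430

false-alarm rate = 0.243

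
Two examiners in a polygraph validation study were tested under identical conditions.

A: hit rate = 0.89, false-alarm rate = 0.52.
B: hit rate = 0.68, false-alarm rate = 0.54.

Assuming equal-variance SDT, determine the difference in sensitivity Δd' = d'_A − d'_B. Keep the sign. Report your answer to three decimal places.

Δd' = 0.809

A: z(0.89) = 1.2265, z(0.52) = 0.0502, d' = 1.1763
B: z(0.68) = 0.4677, z(0.54) = 0.1004, d' = 0.3673
Δd' = d'_A − d'_B = 1.1763 − 0.3673 = 0.8090
A has the higher sensitivity.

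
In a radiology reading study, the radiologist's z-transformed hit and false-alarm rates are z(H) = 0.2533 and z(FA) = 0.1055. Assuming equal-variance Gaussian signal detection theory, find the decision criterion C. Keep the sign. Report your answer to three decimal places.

C = -0.179

c = −½·[z(H) + z(FA)] = −½·(0.2533 + 0.1055) = -0.1794
c < 0: the radiologist has a liberal response bias.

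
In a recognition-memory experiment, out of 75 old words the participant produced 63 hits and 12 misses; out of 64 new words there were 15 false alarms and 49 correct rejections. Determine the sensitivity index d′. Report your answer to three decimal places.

d′ = 1.719

H = 63/75 = 0.8400
FA = 15/64 = 0.2344
Φ⁻¹(H) = Φ⁻¹(0.8400) = 0.9945
Φ⁻¹(FA) = Φ⁻¹(0.2344) = -0.7244
d' = z(H) − z(FA) = 0.9945 − (-0.7244) = 1.7189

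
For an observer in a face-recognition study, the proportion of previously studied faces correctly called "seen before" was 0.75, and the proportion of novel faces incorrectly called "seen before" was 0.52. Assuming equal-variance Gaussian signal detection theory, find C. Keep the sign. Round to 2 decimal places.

C = -0.36

z(0.75) = 0.6745, z(0.52) = 0.0502
c = −½·[z(H) + z(FA)] = −0.5 × (0.6745 + 0.0502) = -0.36235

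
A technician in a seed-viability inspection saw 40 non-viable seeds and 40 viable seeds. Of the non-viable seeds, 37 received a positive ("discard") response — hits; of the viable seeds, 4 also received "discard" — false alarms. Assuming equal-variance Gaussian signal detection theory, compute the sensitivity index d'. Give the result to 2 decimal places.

d' = 2.72

H = 37/40 = 0.9250
FA = 4/40 = 0.1000
Φ⁻¹(0.9250) = 1.440, Φ⁻¹(0.1000) = -1.282
d' = z(H) − z(FA) = 1.440 − (-1.282) = 2.722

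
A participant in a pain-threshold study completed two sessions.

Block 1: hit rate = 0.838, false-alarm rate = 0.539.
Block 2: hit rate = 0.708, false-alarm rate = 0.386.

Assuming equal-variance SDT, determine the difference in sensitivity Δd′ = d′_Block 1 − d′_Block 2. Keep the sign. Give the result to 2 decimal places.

Block 1: z(0.838) = 0.986, z(0.539) = 0.098, d' = 0.888
Block 2: z(0.708) = 0.548, z(0.386) = -0.290, d' = 0.838
Δd' = d'_Block 1 − d'_Block 2 = 0.888 − 0.838 = 0.050
Block 1 has the higher sensitivity.

Δd′ = 0.05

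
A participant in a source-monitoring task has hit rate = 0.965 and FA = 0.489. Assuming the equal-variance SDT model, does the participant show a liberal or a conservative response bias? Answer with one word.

liberal

z(H) = 1.812, z(FA) = -0.028
c = −½·(z(H) + z(FA)) = -0.892
c < 0 → liberal criterion (biased toward responding “yes”).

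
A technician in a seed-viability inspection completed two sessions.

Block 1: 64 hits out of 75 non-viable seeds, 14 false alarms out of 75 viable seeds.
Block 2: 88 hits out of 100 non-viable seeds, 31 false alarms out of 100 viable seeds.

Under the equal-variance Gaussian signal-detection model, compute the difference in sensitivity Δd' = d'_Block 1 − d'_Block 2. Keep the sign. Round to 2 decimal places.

Block 1: z(0.8533) = 1.051, z(0.1867) = -0.890, d' = 1.941
Block 2: z(0.8800) = 1.175, z(0.3100) = -0.496, d' = 1.671
Δd' = d'_Block 1 − d'_Block 2 = 1.941 − 1.671 = 0.270
Block 1 has the higher sensitivity.

Δd' = 0.27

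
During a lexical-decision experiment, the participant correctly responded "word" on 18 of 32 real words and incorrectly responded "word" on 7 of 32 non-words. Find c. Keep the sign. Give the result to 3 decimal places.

c = 0.310

H = 18/32 = 0.5625
FA = 7/32 = 0.2188
Φ⁻¹(0.5625) = 0.1573, Φ⁻¹(0.2188) = -0.7763
c = −½·[z(H) + z(FA)] = −0.5 × (0.1573 + (-0.7763)) = 0.3095
c > 0: the participant has a conservative response bias.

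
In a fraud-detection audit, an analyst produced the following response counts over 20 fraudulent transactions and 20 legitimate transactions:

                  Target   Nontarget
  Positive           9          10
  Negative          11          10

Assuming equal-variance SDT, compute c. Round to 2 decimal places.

H = 9/20 = 0.4500
FA = 10/20 = 0.5000
z(H) = z(0.4500) = -0.1257
z(FA) = z(0.5000) = 0.0000
c = −½·[z(H) + z(FA)] = −0.5 × (-0.1257 + 0.0000) = 0.06285
c > 0: the analyst has a conservative response bias.

c = 0.06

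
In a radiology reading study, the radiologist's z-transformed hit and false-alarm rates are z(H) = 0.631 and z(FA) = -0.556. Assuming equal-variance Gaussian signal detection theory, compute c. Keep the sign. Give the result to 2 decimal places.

c = -0.04

c = −½·[z(H) + z(FA)] = −½·(0.631 + (-0.556)) = -0.0375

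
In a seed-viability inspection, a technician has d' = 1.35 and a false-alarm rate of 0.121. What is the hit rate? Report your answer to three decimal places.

hit rate = 0.571

z(false-alarm rate) = z(0.121) = -1.1700
z(H) = z(FA) + d' = -1.1700 + 1.35 = 0.1800
hit rate = Φ(0.1800) = 0.5714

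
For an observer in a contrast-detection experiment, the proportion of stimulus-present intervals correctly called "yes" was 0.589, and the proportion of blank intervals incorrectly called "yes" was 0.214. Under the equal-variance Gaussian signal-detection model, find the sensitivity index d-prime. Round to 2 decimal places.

z(H) = 0.225
z(FA) = -0.793
d' = z(H) − z(FA) = 0.225 − (-0.793) = 1.018

d-prime = 1.02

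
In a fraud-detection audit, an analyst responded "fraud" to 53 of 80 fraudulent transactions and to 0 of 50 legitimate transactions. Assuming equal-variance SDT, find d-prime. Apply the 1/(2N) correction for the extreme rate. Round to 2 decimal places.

d-prime = 2.75

The false-alarm rate is 0/50 = 0, so apply the 1/(2N) correction: FA → 1/(2·50) = 0.01000.
z(H) = z(0.66250) = 0.419
z(FA) = z(0.01000) = -2.326
d' = 0.419 − (-2.326) = 2.745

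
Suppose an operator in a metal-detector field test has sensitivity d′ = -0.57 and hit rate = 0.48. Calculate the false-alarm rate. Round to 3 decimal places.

false-alarm rate = 0.698

z(hit rate) = z(0.48) = -0.0502
z(FA) = z(H) − d' = -0.0502 − (-0.57) = 0.5198
false-alarm rate = Φ(0.5198) = 0.6984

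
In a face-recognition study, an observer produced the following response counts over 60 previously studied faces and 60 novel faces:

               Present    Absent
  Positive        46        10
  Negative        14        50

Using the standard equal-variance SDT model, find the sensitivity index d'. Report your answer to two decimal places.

H = 46/60 = 0.7667
FA = 10/60 = 0.1667
Φ⁻¹(0.7667) = 0.728, Φ⁻¹(0.1667) = -0.967
d' = z(H) − z(FA) = 0.728 − (-0.967) = 1.695

d' = 1.70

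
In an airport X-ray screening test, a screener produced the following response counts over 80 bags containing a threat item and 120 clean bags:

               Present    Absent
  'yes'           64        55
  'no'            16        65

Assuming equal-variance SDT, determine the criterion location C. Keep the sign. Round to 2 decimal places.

H = 64/80 = 0.8000
FA = 55/120 = 0.4583
z(0.8000) = 0.842, z(0.4583) = -0.105
c = −½·[z(H) + z(FA)] = −0.5 × (0.842 + (-0.105)) = -0.3685
c < 0: the screener has a liberal response bias.

C = -0.37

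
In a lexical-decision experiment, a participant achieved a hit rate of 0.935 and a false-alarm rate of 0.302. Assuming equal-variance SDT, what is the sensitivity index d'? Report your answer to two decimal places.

d' = 2.03

Φ⁻¹(H) = 1.514
Φ⁻¹(FA) = -0.519
d' = z(H) − z(FA) = 1.514 − (-0.519) = 2.033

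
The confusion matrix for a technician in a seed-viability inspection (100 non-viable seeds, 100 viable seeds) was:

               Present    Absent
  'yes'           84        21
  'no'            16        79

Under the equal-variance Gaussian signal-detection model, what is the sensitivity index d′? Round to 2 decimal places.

d′ = 1.80

H = 84/100 = 0.8400
FA = 21/100 = 0.2100
Φ⁻¹(H) = Φ⁻¹(0.8400) = 0.994
Φ⁻¹(FA) = Φ⁻¹(0.2100) = -0.806
d' = z(H) − z(FA) = 0.994 − (-0.806) = 1.800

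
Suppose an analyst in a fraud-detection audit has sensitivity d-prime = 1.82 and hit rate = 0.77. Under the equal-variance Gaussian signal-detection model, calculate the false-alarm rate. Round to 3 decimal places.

false-alarm rate = 0.140

z(hit rate) = z(0.77) = 0.7388
z(FA) = z(H) − d' = 0.7388 − 1.82 = -1.0812
false-alarm rate = Φ(-1.0812) = 0.1398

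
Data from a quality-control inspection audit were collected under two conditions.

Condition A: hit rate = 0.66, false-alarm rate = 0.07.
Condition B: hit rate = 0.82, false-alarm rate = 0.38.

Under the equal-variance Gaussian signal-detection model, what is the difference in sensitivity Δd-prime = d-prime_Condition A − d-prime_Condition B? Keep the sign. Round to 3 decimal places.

Condition A: z(0.66) = 0.4125, z(0.07) = -1.4758, d' = 1.8883
Condition B: z(0.82) = 0.9154, z(0.38) = -0.3055, d' = 1.2209
Δd' = d'_Condition A − d'_Condition B = 1.8883 − 1.2209 = 0.6674
Condition A has the higher sensitivity.

Δd-prime = 0.667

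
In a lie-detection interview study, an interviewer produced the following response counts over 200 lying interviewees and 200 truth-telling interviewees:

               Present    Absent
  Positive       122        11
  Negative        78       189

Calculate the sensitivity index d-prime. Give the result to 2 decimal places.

d-prime = 1.88

H = 122/200 = 0.6100
FA = 11/200 = 0.0550
z(H) = z(0.6100) = 0.279
z(FA) = z(0.0550) = -1.598
d' = z(H) − z(FA) = 0.279 − (-1.598) = 1.877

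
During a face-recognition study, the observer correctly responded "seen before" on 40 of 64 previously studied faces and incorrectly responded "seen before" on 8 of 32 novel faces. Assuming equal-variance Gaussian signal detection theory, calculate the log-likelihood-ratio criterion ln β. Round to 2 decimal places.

ln β = 0.18

H = 40/64 = 0.6250
FA = 8/32 = 0.2500
Φ⁻¹(0.6250) = 0.319, Φ⁻¹(0.2500) = -0.674
ln β = −½·[z(H)² − z(FA)²] = −0.5 × (0.102 − 0.454) = 0.176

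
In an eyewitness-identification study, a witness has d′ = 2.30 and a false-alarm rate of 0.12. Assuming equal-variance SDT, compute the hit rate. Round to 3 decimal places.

hit rate = 0.870

z(false-alarm rate) = z(0.12) = -1.1750
z(H) = z(FA) + d' = -1.1750 + 2.30 = 1.1250
hit rate = Φ(1.1250) = 0.8697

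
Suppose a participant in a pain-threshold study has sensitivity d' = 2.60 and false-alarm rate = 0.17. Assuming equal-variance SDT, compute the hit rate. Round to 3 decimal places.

z(false-alarm rate) = z(0.17) = -0.9542
z(H) = z(FA) + d' = -0.9542 + 2.60 = 1.6458
hit rate = Φ(1.6458) = 0.9501

hit rate = 0.950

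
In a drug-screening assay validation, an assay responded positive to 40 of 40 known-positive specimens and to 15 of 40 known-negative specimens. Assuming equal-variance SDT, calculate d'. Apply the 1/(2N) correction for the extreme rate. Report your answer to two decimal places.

d' = 2.56

The hit rate is 40/40 = 1, so apply the 1/(2N) correction: H → 1 − 1/(2·40) = 0.98750.
z(H) = z(0.98750) = 2.241
z(FA) = z(0.37500) = -0.319
d' = 2.241 − (-0.319) = 2.560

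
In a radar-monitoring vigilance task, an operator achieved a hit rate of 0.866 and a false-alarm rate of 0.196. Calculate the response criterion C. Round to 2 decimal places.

C = -0.13

z(H) = 1.1077
z(FA) = -0.8560
c = −½·[z(H) + z(FA)] = −0.5 × (1.1077 + (-0.8560)) = -0.12585
c < 0: the operator has a liberal response bias.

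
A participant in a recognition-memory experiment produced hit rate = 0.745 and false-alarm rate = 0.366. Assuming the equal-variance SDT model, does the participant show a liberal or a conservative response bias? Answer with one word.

liberal

z(H) = 0.659, z(FA) = -0.342
c = −½·(z(H) + z(FA)) = -0.1585
c < 0 → liberal criterion (biased toward responding “yes”).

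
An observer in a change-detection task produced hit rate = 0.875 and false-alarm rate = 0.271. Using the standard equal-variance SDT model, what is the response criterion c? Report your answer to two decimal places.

c = -0.27

Φ⁻¹(H) = 1.1503
Φ⁻¹(FA) = -0.6098
c = −½·[z(H) + z(FA)] = −0.5 × (1.1503 + (-0.6098)) = -0.27025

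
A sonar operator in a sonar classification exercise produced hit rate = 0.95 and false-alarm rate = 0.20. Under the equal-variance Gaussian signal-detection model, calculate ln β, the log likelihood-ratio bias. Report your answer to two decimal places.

ln β = -1.00

Φ⁻¹(H) = Φ⁻¹(0.95) = 1.645
Φ⁻¹(FA) = Φ⁻¹(0.20) = -0.842
ln β = −½·[z(H)² − z(FA)²] = −0.5 × (2.706 − 0.709) = -0.9985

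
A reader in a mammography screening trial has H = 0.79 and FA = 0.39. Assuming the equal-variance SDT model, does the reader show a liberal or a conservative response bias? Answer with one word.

liberal

z(H) = 0.806, z(FA) = -0.279
c = −½·(z(H) + z(FA)) = -0.2635
c < 0 → liberal criterion (biased toward responding “yes”).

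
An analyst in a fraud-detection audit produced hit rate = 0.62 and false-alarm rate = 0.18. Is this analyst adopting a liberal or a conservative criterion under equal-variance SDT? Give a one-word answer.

z(H) = 0.305, z(FA) = -0.915
c = −½·(z(H) + z(FA)) = 0.305
c > 0 → conservative criterion (biased toward responding “no”).

conservative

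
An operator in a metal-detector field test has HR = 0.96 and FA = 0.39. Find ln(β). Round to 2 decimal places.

ln β = -1.49

z(H) = z(0.96) = 1.751
z(FA) = z(0.39) = -0.279
ln β = −½·[z(H)² − z(FA)²] = −0.5 × (3.066 − 0.078) = -1.494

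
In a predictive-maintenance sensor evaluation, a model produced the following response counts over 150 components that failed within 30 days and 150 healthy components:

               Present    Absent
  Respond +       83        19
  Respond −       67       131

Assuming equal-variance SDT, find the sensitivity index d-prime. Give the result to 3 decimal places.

H = 83/150 = 0.5533
FA = 19/150 = 0.1267
z(0.5533) = 0.1340, z(0.1267) = -1.1421
d' = z(H) − z(FA) = 0.1340 − (-1.1421) = 1.2761

d-prime = 1.276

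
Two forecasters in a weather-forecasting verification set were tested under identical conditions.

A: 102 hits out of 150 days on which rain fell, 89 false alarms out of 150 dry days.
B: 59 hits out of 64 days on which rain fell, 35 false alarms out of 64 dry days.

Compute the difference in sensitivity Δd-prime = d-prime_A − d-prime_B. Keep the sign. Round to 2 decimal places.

Δd-prime = -1.07

A: z(0.6800) = 0.468, z(0.5933) = 0.236, d' = 0.232
B: z(0.9219) = 1.418, z(0.5469) = 0.118, d' = 1.300
Δd' = d'_A − d'_B = 0.232 − 1.300 = -1.068
B has the higher sensitivity.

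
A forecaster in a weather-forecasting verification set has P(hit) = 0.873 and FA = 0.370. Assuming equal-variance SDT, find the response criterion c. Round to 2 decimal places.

c = -0.40

Φ⁻¹(0.873) = 1.141, Φ⁻¹(0.370) = -0.332
c = −½·[z(H) + z(FA)] = −0.5 × (1.141 + (-0.332)) = -0.4045
c < 0: the forecaster has a liberal response bias.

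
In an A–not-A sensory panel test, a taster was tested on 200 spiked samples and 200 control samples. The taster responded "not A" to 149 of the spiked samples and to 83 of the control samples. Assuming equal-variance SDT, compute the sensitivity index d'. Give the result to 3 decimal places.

d' = 0.874

H = 149/200 = 0.7450
FA = 83/200 = 0.4150
Φ⁻¹(0.7450) = 0.6588, Φ⁻¹(0.4150) = -0.2147
d' = z(H) − z(FA) = 0.6588 − (-0.2147) = 0.8735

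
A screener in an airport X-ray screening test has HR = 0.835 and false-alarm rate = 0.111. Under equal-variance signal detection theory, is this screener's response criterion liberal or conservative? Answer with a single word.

z(H) = 0.974, z(FA) = -1.221
c = −½·(z(H) + z(FA)) = 0.1235
c > 0 → conservative criterion (biased toward responding “no”).

conservative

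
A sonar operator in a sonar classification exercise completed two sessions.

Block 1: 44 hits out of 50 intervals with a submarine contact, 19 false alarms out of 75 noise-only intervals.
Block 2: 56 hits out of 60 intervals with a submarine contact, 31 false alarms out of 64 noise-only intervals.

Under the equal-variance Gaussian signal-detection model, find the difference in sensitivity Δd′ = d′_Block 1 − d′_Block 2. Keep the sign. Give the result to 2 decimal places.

Block 1: z(0.8800) = 1.175, z(0.2533) = -0.664, d' = 1.839
Block 2: z(0.9333) = 1.501, z(0.4844) = -0.039, d' = 1.540
Δd' = d'_Block 1 − d'_Block 2 = 1.839 − 1.540 = 0.299
Block 1 has the higher sensitivity.

Δd′ = 0.30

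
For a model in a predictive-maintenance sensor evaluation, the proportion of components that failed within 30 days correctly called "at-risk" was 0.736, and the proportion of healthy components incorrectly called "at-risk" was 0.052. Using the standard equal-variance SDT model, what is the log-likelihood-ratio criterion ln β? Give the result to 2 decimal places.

z(H) = 0.631
z(FA) = -1.626
ln β = −½·[z(H)² − z(FA)²] = −0.5 × (0.398 − 2.644) = 1.123

ln β = 1.12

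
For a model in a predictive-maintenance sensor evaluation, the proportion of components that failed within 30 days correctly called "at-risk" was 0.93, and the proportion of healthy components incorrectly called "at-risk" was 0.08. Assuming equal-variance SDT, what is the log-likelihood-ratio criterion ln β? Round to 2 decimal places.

ln β = -0.10

z(H) = z(0.93) = 1.476
z(FA) = z(0.08) = -1.405
ln β = −½·[z(H)² − z(FA)²] = −0.5 × (2.179 − 1.974) = -0.1025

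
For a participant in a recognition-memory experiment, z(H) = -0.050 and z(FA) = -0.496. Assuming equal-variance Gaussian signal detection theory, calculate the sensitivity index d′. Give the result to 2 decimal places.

d' = z(H) − z(FA) = -0.050 − (-0.496) = 0.446

d′ = 0.45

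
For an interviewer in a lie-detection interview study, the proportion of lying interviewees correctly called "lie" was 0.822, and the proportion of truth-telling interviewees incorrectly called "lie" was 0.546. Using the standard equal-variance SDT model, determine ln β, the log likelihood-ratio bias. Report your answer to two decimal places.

Φ⁻¹(H) = Φ⁻¹(0.822) = 0.923
Φ⁻¹(FA) = Φ⁻¹(0.546) = 0.116
ln β = −½·[z(H)² − z(FA)²] = −0.5 × (0.852 − 0.013) = -0.4195

ln β = -0.42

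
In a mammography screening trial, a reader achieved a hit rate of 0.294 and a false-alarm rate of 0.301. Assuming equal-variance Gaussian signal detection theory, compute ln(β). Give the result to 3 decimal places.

Φ⁻¹(H) = Φ⁻¹(0.294) = -0.5417
Φ⁻¹(FA) = Φ⁻¹(0.301) = -0.5215
ln β = −½·[z(H)² − z(FA)²] = −0.5 × (0.2934 − 0.2720) = -0.0107

ln β = -0.011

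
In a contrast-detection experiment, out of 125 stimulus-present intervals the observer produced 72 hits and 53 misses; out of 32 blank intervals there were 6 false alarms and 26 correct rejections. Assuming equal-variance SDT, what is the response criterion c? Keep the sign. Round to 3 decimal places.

c = 0.348

H = 72/125 = 0.5760
FA = 6/32 = 0.1875
z(H) = z(0.5760) = 0.1917
z(FA) = z(0.1875) = -0.8871
c = −½·[z(H) + z(FA)] = −0.5 × (0.1917 + (-0.8871)) = 0.3477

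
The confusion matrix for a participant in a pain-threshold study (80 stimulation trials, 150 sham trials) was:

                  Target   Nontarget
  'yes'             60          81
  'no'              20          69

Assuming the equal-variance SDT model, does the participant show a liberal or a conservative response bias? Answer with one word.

liberal

z(H) = 0.674, z(FA) = 0.100
c = −½·(z(H) + z(FA)) = -0.387
c < 0 → liberal criterion (biased toward responding “yes”).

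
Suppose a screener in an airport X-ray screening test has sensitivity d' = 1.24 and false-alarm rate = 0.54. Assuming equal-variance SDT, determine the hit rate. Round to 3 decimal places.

hit rate = 0.910

z(false-alarm rate) = z(0.54) = 0.1004
z(H) = z(FA) + d' = 0.1004 + 1.24 = 1.3404
hit rate = Φ(1.3404) = 0.9099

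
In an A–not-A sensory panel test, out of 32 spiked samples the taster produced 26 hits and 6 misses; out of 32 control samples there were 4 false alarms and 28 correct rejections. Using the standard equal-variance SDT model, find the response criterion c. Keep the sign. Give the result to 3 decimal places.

H = 26/32 = 0.8125
FA = 4/32 = 0.1250
z(H) = z(0.8125) = 0.8871
z(FA) = z(0.1250) = -1.1503
c = −½·[z(H) + z(FA)] = −0.5 × (0.8871 + (-1.1503)) = 0.1316
c > 0: the taster has a conservative response bias.

c = 0.132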